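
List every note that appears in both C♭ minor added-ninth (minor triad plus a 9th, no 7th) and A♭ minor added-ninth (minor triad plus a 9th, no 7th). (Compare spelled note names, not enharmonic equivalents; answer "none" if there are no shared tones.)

C-flat

C♭ minor added-ninth = C-flat, E-double-flat, G-flat, D-flat.
A♭ minor added-ninth = A-flat, C-flat, E-flat, B-flat.
Shared: C-flat.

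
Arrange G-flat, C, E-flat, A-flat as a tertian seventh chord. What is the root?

A-flat

Arranged so that each adjacent pair is a third by letter name: A-flat – C – E-flat – G-flat.
The bottom of that stack, A-flat, is the root (this is A-flat dominant seventh).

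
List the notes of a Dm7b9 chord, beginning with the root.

Dm7b9: minor seventh flat nine on D.
- root: D
- minor 3rd: F
- perfect 5th: A
- minor 7th: C
- minor 9th: Eb

D  F  A  C  Eb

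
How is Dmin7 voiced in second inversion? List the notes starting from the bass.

A C D F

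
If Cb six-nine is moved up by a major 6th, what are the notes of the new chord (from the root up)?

A♭, C, E♭, F, B♭

Transposed root: C♭ → A♭ (major 6th up). So we spell A♭ six-nine:
- root: A♭
- major 3rd: C
- perfect 5th: E♭
- major 6th: F
- major 9th: B♭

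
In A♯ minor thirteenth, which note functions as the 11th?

Root of A♯ minor thirteenth = A-sharp. The 11th is a perfect 11th: A-sharp up a perfect 11th → D-sharp.

D-sharp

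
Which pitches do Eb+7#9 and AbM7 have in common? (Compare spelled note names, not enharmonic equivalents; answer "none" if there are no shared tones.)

Eb+7#9 = Eb, G, B, Db, F#.
AbM7 = Ab, C, Eb, G.
Shared: Eb, G.

Eb – G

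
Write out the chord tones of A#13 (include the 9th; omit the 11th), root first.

A#13: dominant thirteenth on A#.
Root: A#
Major 3rd (3rd): C##
Perfect 5th (5th): E#
Minor 7th (7th): G#
Major 9th (9th): B#
Major 13th (13th): F##

A#, C##, E#, G#, B#, F##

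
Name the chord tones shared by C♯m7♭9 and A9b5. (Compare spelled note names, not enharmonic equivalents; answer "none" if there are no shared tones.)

C♯m7♭9: C# E G# B D
A9b5: A C# Eb G B
Common to both → C#, B.

C#, B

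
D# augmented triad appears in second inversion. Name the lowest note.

A##

D# augmented triad = D#–F##–A##. Second inversion → fifth in the bass = A##.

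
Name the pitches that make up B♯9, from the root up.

B♯9 is a dominant ninth built on B♯.
root → B♯
3rd (major 3rd) → D𝄪
5th (perfect 5th) → F𝄪
7th (minor 7th) → A♯
9th (major 9th) → C𝄪

B♯, D𝄪, F𝄪, A♯, C𝄪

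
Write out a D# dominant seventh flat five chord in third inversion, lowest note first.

D# dominant seventh flat five = D#–F##–A–C#; third inversion → seventh (C#) lowest.

C# – D# – F## – A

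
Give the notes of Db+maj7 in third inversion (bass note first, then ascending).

C D♭ F A

Db+maj7 = D♭–F–A–C; third inversion → seventh (C) lowest.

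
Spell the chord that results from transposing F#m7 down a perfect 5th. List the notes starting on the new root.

B, D, F#, A

Transposed root: F# → B (perfect 5th down). So we spell B minor seventh:
- root: B
- minor 3rd: D
- perfect 5th: F#
- minor 7th: A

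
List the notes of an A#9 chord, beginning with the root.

A♯, C𝄪, E♯, G♯, B♯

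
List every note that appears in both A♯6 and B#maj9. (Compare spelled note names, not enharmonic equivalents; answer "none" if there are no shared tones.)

A♯6: A# C## E# F##
B#maj9: B# D## F## A## C##
Common to both → C##, F##.

C## F##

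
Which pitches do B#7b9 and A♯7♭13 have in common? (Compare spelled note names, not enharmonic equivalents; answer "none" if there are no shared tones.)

A#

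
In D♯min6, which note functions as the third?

D♯min6 is built on D♯; its 3rd is a minor 3rd above the root.
A third above D uses the letter F, and the minor 3rd above D♯ is F♯.

F♯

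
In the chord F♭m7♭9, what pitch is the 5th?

C♭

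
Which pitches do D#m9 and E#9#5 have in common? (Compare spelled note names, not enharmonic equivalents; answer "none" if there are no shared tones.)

D♯, E♯

D#m9 = D♯, F♯, A♯, C♯, E♯.
E#9#5 = E♯, G𝄪, B𝄪, D♯, F𝄪.
Shared: D♯, E♯.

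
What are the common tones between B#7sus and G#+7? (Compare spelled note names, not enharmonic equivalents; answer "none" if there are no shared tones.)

B#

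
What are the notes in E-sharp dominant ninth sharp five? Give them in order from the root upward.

E-sharp dominant ninth sharp five: dominant ninth sharp five on E#.
- root: E#
- major 3rd: G##
- augmented 5th: B##
- minor 7th: D#
- major 9th: F##

E#, G##, B##, D#, F##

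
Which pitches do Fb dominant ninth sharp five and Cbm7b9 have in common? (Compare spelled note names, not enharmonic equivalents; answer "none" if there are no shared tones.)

Fb dominant ninth sharp five: F♭ A♭ C E𝄫 G♭
Cbm7b9: C♭ E𝄫 G♭ B𝄫 D𝄫
Common to both → E𝄫, G♭.

E𝄫 – G♭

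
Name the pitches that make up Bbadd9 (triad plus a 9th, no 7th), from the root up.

Bb  D  F  C

Bbadd9: added-ninth on Bb.
Bb — root
D — major 3rd
F — perfect 5th
C — major 9th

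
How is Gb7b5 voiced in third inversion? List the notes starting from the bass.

Fb Gb Bb Dbb

Gb7b5 = Gb–Bb–Dbb–Fb; third inversion → seventh (Fb) lowest.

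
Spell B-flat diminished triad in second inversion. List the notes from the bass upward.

F-flat B-flat D-flat

In root position, B-flat diminished triad is B-flat–D-flat–F-flat.
Second inversion puts the fifth (F-flat) in the bass.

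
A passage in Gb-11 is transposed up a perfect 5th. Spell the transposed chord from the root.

A perfect 5th up from Gb is Db, so the new chord is Db minor eleventh.
Db — root
Fb — minor 3rd
Ab — perfect 5th
Cb — minor 7th
Eb — major 9th
Gb — perfect 11th

Db, Fb, Ab, Cb, Eb, Gb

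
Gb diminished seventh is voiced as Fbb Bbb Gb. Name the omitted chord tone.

Dbb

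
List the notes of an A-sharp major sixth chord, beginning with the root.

A♯  C𝄪  E♯  F𝄪

A-sharp major sixth: major sixth on A♯.
- root: A♯
- major 3rd: C𝄪
- perfect 5th: E♯
- major 6th: F𝄪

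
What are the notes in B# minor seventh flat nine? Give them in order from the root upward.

B-sharp D-sharp F-double-sharp A-sharp C-sharp

B# minor seventh flat nine: minor seventh flat nine on B-sharp.
Root: B-sharp
Minor 3rd (3rd): D-sharp
Perfect 5th (5th): F-double-sharp
Minor 7th (7th): A-sharp
Minor 9th (9th): C-sharp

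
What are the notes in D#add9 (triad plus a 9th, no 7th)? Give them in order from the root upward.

D#, F##, A#, E#

D#add9: added-ninth on D#.
D# — root
F## — major 3rd
A# — perfect 5th
E# — major 9th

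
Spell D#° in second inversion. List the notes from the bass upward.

A  D#  F#

In root position, D#° is D#–F#–A.
Second inversion puts the fifth (A) in the bass.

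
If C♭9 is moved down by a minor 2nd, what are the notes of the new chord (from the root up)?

Bb, D, F, Ab, C

Cb down a minor 2nd → Bb. New chord: Bb dominant ninth.
- root: Bb
- major 3rd: D
- perfect 5th: F
- minor 7th: Ab
- major 9th: C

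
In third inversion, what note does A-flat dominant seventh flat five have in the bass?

Gb

A-flat dominant seventh flat five in root position is Ab–C–Ebb–Gb.
Third inversion places the seventh in the bass, which is Gb.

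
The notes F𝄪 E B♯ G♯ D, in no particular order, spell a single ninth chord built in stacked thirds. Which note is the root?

Arranged so that each adjacent pair is a third by letter name: E – G♯ – B♯ – D – F𝄪.
The bottom of that stack, E, is the root (this is E dominant seventh sharp nine sharp five).

E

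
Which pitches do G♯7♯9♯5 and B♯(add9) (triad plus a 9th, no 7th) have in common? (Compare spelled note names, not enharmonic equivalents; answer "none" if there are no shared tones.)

B# D##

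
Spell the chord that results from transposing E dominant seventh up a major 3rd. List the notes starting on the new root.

G#, B#, D#, F#

E up a major 3rd → G#. New chord: G# dominant seventh.
G# — root
B# — major 3rd
D# — perfect 5th
F# — minor 7th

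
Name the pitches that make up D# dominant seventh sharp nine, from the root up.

D♯, F𝄪, A♯, C♯, E𝄪

D# dominant seventh sharp nine is a dominant seventh sharp nine built on D♯.
root → D♯
3rd (major 3rd) → F𝄪
5th (perfect 5th) → A♯
7th (minor 7th) → C♯
9th (augmented 9th) → E𝄪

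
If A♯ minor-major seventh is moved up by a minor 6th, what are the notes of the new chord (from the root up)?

A minor 6th up from A-sharp is F-sharp, so the new chord is F-sharp minor-major seventh.
- root: F-sharp
- minor 3rd: A
- perfect 5th: C-sharp
- major 7th: E-sharp

F-sharp, A, C-sharp, E-sharp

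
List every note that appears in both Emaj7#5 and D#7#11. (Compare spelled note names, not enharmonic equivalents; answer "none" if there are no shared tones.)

D#

Emaj7#5: E G# B# D#
D#7#11: D# F## A# C# G##
Common to both → D#.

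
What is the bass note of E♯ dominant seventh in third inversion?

D-sharp

E♯ dominant seventh in root position is E-sharp–G-double-sharp–B-sharp–D-sharp.
Third inversion places the seventh in the bass, which is D-sharp.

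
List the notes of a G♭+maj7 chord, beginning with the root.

Gb  Bb  D  F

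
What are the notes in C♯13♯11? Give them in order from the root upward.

Root C♯, quality dominant thirteenth sharp eleven:
Root: C♯
Major 3rd (3rd): E♯
Perfect 5th (5th): G♯
Minor 7th (7th): B
Major 9th (9th): D♯
Augmented 11th (11th): F𝄪
Major 13th (13th): A♯

C♯ – E♯ – G♯ – B – D♯ – F𝄪 – A♯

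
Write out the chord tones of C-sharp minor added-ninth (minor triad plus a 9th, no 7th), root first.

C-sharp minor added-ninth: minor added-ninth on C-sharp.
C-sharp — root
E — minor 3rd
G-sharp — perfect 5th
D-sharp — major 9th

C-sharp – E – G-sharp – D-sharp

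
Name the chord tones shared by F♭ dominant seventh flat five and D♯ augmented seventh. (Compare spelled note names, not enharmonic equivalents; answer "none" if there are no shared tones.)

F♭ dominant seventh flat five: F-flat A-flat C-double-flat E-double-flat
D♯ augmented seventh: D-sharp F-double-sharp A-double-sharp C-sharp
Common to both → none.

none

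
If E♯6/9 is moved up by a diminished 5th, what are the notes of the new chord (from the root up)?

B  D♯  F♯  G♯  C♯

A diminished 5th up from E♯ is B, so the new chord is B six-nine.
Root: B
Major 3rd (3rd): D♯
Perfect 5th (5th): F♯
Major 6th (6th): G♯
Major 9th (9th): C♯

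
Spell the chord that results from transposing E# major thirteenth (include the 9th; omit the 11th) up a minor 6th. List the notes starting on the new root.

C-sharp E-sharp G-sharp B-sharp D-sharp A-sharp

Transposed root: E-sharp → C-sharp (minor 6th up). So we spell C-sharp major thirteenth:
Root: C-sharp
Major 3rd (3rd): E-sharp
Perfect 5th (5th): G-sharp
Major 7th (7th): B-sharp
Major 9th (9th): D-sharp
Major 13th (13th): A-sharp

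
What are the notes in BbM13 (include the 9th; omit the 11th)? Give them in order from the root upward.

Bb, D, F, A, C, G

BbM13: major thirteenth on Bb.
root → Bb
3rd (major 3rd) → D
5th (perfect 5th) → F
7th (major 7th) → A
9th (major 9th) → C
13th (major 13th) → G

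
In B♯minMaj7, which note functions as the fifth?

F##

Root of B♯minMaj7 = B#. The 5th is a perfect 5th: B# up a perfect 5th → F##.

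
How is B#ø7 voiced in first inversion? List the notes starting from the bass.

D#  F#  A#  B#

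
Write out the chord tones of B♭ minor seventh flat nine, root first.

B-flat, D-flat, F, A-flat, C-flat

Root B-flat, quality minor seventh flat nine:
root → B-flat
3rd (minor 3rd) → D-flat
5th (perfect 5th) → F
7th (minor 7th) → A-flat
9th (minor 9th) → C-flat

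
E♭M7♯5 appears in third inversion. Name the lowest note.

D

E♭M7♯5 = Eb–G–B–D. Third inversion → seventh in the bass = D.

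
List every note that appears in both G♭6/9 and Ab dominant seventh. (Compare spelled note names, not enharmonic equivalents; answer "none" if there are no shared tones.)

Gb, Eb, Ab

G♭6/9 = Gb, Bb, Db, Eb, Ab.
Ab dominant seventh = Ab, C, Eb, Gb.
Shared: Gb, Eb, Ab.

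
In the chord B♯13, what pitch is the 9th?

C##

Root of B♯13 = B#. The 9th is a major 9th: B# up a major 9th → C##.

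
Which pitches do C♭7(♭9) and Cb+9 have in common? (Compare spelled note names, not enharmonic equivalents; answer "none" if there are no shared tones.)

C♭7(♭9) = Cb, Eb, Gb, Bbb, Dbb.
Cb+9 = Cb, Eb, G, Bbb, Db.
Shared: Cb, Eb, Bbb.

Cb  Eb  Bbb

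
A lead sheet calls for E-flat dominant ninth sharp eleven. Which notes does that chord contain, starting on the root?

E-flat dominant ninth sharp eleven: dominant ninth sharp eleven on Eb.
Eb — root
G — major 3rd
Bb — perfect 5th
Db — minor 7th
F — major 9th
A — augmented 11th

Eb  G  Bb  Db  F  A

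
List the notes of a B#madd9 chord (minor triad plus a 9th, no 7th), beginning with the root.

Root B#, quality minor added-ninth:
B# — root
D# — minor 3rd
F## — perfect 5th
C## — major 9th

B# D# F## C##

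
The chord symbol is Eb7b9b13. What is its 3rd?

Root of Eb7b9b13 = E♭. The 3rd is a major 3rd: E♭ up a major 3rd → G.

G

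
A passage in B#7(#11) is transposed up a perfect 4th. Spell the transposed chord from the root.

A perfect 4th up from B# is E#, so the new chord is E# dominant seventh sharp eleven.
E# — root
G## — major 3rd
B# — perfect 5th
D# — minor 7th
A## — augmented 11th

E#, G##, B#, D#, A##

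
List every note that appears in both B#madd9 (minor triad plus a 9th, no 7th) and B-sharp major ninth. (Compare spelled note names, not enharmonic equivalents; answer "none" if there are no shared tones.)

B#, F##, C##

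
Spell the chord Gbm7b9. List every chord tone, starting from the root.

G♭  B𝄫  D♭  F♭  A𝄫

Root G♭, quality minor seventh flat nine:
- root: G♭
- minor 3rd: B𝄫
- perfect 5th: D♭
- minor 7th: F♭
- minor 9th: A𝄫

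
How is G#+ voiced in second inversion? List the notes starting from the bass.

D##  G#  B#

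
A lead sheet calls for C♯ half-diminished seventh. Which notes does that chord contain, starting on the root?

C♯ half-diminished seventh: half-diminished seventh on C-sharp.
root → C-sharp
3rd (minor 3rd) → E
5th (diminished 5th) → G
7th (minor 7th) → B

C-sharp, E, G, B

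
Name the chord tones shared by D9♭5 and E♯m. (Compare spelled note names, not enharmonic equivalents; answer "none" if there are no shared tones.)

none

D9♭5 = D, F#, Ab, C, E.
E♯m = E#, G#, B#.
Shared: none.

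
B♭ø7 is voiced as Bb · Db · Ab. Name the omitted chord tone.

The full B♭ø7 chord is Bb, Db, Fb, Ab.
Comparing with the voicing, the diminished 5th (5th) — Fb — is absent.

Fb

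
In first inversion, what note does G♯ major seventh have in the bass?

B#

G♯ major seventh in root position is G#–B#–D#–F##.
First inversion places the third in the bass, which is B#.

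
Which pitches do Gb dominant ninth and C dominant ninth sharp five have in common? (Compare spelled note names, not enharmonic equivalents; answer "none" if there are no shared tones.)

B-flat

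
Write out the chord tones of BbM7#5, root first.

Bb, D, F#, A

BbM7#5 is an augmented major seventh built on Bb.
root → Bb
3rd (major 3rd) → D
5th (augmented 5th) → F#
7th (major 7th) → A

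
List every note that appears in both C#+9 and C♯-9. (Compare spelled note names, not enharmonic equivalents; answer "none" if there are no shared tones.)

C#, B, D#

C#+9 = C#, E#, G##, B, D#.
C♯-9 = C#, E, G#, B, D#.
Shared: C#, B, D#.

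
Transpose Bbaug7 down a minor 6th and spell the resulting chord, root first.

D, F#, A#, C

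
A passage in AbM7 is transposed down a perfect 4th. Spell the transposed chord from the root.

A perfect 4th down from Ab is Eb, so the new chord is Eb major seventh.
root → Eb
3rd (major 3rd) → G
5th (perfect 5th) → Bb
7th (major 7th) → D

Eb, G, Bb, D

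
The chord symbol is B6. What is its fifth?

B6 is built on B; its 5th is a perfect 5th above the root.
A fifth above B uses the letter F, and the perfect 5th above B is F♯.

F♯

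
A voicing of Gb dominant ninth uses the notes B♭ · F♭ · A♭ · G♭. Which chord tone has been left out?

D♭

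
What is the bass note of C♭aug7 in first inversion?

Eb

C♭aug7 = Cb–Eb–G–Bbb. First inversion → third in the bass = Eb.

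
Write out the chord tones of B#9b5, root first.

Root B♯, quality dominant ninth flat five:
root → B♯
3rd (major 3rd) → D𝄪
5th (diminished 5th) → F♯
7th (minor 7th) → A♯
9th (major 9th) → C𝄪

B♯  D𝄪  F♯  A♯  C𝄪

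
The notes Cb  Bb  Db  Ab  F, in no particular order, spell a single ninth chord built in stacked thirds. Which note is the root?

Bb

Stacking in thirds gives Bb – Db – F – Ab – Cb, so Bb is the root — Bb minor seventh flat nine.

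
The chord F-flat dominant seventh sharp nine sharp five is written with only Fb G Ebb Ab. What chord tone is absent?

C

F-flat dominant seventh sharp nine sharp five = Fb, Ab, C, Ebb, G. The voicing lacks the 5th (augmented 5th), C.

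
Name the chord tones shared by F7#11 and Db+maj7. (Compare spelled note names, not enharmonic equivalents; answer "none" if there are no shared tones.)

F, A, C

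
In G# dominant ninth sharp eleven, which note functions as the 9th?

A#

Root of G# dominant ninth sharp eleven = G#. The 9th is a major 9th: G# up a major 9th → A#.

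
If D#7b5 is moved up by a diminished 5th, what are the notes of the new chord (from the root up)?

A  C♯  E♭  G

D♯ up a diminished 5th → A. New chord: A dominant seventh flat five.
A — root
C♯ — major 3rd
E♭ — diminished 5th
G — minor 7th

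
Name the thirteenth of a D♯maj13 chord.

B♯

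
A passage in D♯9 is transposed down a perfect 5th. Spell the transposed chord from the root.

G# B# D# F# A#

D# down a perfect 5th → G#. New chord: G# dominant ninth.
G# — root
B# — major 3rd
D# — perfect 5th
F# — minor 7th
A# — major 9th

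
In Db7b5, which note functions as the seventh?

Db7b5 is built on Db; its 7th is a minor 7th above the root.
A seventh above D uses the letter C, and the minor 7th above Db is Cb.

Cb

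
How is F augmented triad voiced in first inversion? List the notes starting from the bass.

A  C-sharp  F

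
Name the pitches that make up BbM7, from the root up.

Root B♭, quality major seventh:
B♭ — root
D — major 3rd
F — perfect 5th
A — major 7th

B♭, D, F, A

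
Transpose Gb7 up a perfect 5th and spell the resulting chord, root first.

Gb up a perfect 5th → Db. New chord: Db dominant seventh.
Root: Db
Major 3rd (3rd): F
Perfect 5th (5th): Ab
Minor 7th (7th): Cb

Db, F, Ab, Cb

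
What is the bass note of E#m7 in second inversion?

B#

E#m7 in root position is E#–G#–B#–D#.
Second inversion places the fifth in the bass, which is B#.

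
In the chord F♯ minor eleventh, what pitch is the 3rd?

F♯ minor eleventh is built on F#; its 3rd is a minor 3rd above the root.
A third above F uses the letter A, and the minor 3rd above F# is A.

A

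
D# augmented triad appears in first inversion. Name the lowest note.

D# augmented triad = D-sharp–F-double-sharp–A-double-sharp. First inversion → third in the bass = F-double-sharp.

F-double-sharp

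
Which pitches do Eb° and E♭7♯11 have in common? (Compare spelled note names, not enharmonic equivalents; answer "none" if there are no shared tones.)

E♭

Eb° = E♭, G♭, B𝄫.
E♭7♯11 = E♭, G, B♭, D♭, A.
Shared: E♭.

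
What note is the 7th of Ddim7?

Cb

Root of Ddim7 = D. The 7th is a diminished 7th: D up a diminished 7th → Cb.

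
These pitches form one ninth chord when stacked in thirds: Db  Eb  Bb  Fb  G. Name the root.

Eb

Stacking in thirds gives Eb – G – Bb – Db – Fb, so Eb is the root — Eb dominant seventh flat nine.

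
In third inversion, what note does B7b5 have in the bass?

B7b5 = B–D#–F–A. Third inversion → seventh in the bass = A.

A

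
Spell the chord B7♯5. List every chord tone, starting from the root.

B7♯5: augmented seventh on B.
B — root
D# — major 3rd
F## — augmented 5th
A — minor 7th

B – D# – F## – A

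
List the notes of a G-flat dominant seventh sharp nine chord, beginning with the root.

G-flat dominant seventh sharp nine is a dominant seventh sharp nine built on Gb.
- root: Gb
- major 3rd: Bb
- perfect 5th: Db
- minor 7th: Fb
- augmented 9th: A

Gb, Bb, Db, Fb, A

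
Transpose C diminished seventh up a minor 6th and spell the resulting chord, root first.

Ab, Cb, Ebb, Gbb

C up a minor 6th → Ab. New chord: Ab diminished seventh.
Ab — root
Cb — minor 3rd
Ebb — diminished 5th
Gbb — diminished 7th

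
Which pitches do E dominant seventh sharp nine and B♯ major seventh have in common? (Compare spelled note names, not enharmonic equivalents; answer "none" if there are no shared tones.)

E dominant seventh sharp nine: E G-sharp B D F-double-sharp
B♯ major seventh: B-sharp D-double-sharp F-double-sharp A-double-sharp
Common to both → F-double-sharp.

F-double-sharp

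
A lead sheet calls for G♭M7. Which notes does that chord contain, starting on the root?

Gb, Bb, Db, F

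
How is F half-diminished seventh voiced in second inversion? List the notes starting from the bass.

C-flat – E-flat – F – A-flat

In root position, F half-diminished seventh is F–A-flat–C-flat–E-flat.
Second inversion puts the fifth (C-flat) in the bass.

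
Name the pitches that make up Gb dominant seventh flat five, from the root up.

Gb – Bb – Dbb – Fb

Root Gb, quality dominant seventh flat five:
root → Gb
3rd (major 3rd) → Bb
5th (diminished 5th) → Dbb
7th (minor 7th) → Fb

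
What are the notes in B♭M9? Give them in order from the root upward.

B♭M9 is a major ninth built on B♭.
root → B♭
3rd (major 3rd) → D
5th (perfect 5th) → F
7th (major 7th) → A
9th (major 9th) → C

B♭, D, F, A, C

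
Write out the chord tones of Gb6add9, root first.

Gb6add9 is a six-nine built on G♭.
Root: G♭
Major 3rd (3rd): B♭
Perfect 5th (5th): D♭
Major 6th (6th): E♭
Major 9th (9th): A♭

G♭, B♭, D♭, E♭, A♭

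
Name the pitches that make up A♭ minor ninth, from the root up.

A♭ minor ninth is a minor ninth built on Ab.
- root: Ab
- minor 3rd: Cb
- perfect 5th: Eb
- minor 7th: Gb
- major 9th: Bb

Ab  Cb  Eb  Gb  Bb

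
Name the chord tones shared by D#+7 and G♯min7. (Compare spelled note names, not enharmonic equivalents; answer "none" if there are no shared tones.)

D#+7 = D♯, F𝄪, A𝄪, C♯.
G♯min7 = G♯, B, D♯, F♯.
Shared: D♯.

D♯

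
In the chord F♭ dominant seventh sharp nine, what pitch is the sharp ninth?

Root of F♭ dominant seventh sharp nine = F-flat. The 9th is an augmented 9th: F-flat up an augmented 9th → G.

G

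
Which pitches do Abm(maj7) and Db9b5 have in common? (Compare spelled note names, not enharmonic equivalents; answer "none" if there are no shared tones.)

Abm(maj7): A♭ C♭ E♭ G
Db9b5: D♭ F A𝄫 C♭ E♭
Common to both → C♭, E♭.

C♭, E♭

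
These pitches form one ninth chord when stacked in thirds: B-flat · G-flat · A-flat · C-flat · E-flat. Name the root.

A-flat

Arranged so that each adjacent pair is a third by letter name: A-flat – C-flat – E-flat – G-flat – B-flat.
The bottom of that stack, A-flat, is the root (this is A-flat minor ninth).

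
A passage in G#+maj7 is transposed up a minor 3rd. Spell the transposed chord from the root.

B, D#, F##, A#

Transposed root: G# → B (minor 3rd up). So we spell B augmented major seventh:
root → B
3rd (major 3rd) → D#
5th (augmented 5th) → F##
7th (major 7th) → A#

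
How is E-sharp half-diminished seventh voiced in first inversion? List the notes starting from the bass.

G♯, B, D♯, E♯

E-sharp half-diminished seventh = E♯–G♯–B–D♯; first inversion → third (G♯) lowest.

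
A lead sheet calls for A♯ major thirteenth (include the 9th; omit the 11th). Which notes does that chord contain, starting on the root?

A-sharp – C-double-sharp – E-sharp – G-double-sharp – B-sharp – F-double-sharp

A♯ major thirteenth: major thirteenth on A-sharp.
Root: A-sharp
Major 3rd (3rd): C-double-sharp
Perfect 5th (5th): E-sharp
Major 7th (7th): G-double-sharp
Major 9th (9th): B-sharp
Major 13th (13th): F-double-sharp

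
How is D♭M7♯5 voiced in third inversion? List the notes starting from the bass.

C, Db, F, A

D♭M7♯5 = Db–F–A–C; third inversion → seventh (C) lowest.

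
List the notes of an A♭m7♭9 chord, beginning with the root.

Root Ab, quality minor seventh flat nine:
Ab — root
Cb — minor 3rd
Eb — perfect 5th
Gb — minor 7th
Bbb — minor 9th

Ab  Cb  Eb  Gb  Bbb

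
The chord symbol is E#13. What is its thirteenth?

C##

E#13 is built on E#; its 13th is a major 13th above the root.
A sixth above E uses the letter C, and the major 13th above E# is C##.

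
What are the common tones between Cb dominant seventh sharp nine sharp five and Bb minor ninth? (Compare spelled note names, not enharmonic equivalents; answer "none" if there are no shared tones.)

Cb dominant seventh sharp nine sharp five: Cb Eb G Bbb D
Bb minor ninth: Bb Db F Ab C
Common to both → none.

none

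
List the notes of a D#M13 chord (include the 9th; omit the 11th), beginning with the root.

D#M13 is a major thirteenth built on D♯.
- root: D♯
- major 3rd: F𝄪
- perfect 5th: A♯
- major 7th: C𝄪
- major 9th: E♯
- major 13th: B♯

D♯ F𝄪 A♯ C𝄪 E♯ B♯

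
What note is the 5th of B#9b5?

F#

Root of B#9b5 = B#. The 5th is a diminished 5th: B# up a diminished 5th → F#.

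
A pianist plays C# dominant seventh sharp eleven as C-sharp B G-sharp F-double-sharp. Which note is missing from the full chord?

The full C# dominant seventh sharp eleven chord is C-sharp, E-sharp, G-sharp, B, F-double-sharp.
Comparing with the voicing, the major 3rd (3rd) — E-sharp — is absent.

E-sharp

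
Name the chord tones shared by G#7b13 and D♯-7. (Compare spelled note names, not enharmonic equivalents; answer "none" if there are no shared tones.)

D#  F#

G#7b13 = G#, B#, D#, F#, E.
D♯-7 = D#, F#, A#, C#.
Shared: D#, F#.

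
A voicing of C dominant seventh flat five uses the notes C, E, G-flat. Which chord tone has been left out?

B-flat

C dominant seventh flat five = C, E, G-flat, B-flat. The voicing lacks the 7th (minor 7th), B-flat.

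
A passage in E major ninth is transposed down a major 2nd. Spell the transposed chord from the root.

A major 2nd down from E is D, so the new chord is D major ninth.
- root: D
- major 3rd: F♯
- perfect 5th: A
- major 7th: C♯
- major 9th: E

D, F♯, A, C♯, E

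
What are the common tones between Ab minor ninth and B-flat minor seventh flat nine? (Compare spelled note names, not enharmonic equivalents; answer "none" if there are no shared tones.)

Ab minor ninth: A-flat C-flat E-flat G-flat B-flat
B-flat minor seventh flat nine: B-flat D-flat F A-flat C-flat
Common to both → A-flat, C-flat, B-flat.

A-flat – C-flat – B-flat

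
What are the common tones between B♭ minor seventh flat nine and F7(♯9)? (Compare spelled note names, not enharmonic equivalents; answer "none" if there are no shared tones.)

F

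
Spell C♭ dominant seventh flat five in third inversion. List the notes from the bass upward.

C♭ dominant seventh flat five = Cb–Eb–Gbb–Bbb; third inversion → seventh (Bbb) lowest.

Bbb Cb Eb Gbb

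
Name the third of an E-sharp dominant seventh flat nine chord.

G##

Root of E-sharp dominant seventh flat nine = E#. The 3rd is a major 3rd: E# up a major 3rd → G##.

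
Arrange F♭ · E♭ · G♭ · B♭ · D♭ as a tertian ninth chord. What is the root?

E♭

Arranged so that each adjacent pair is a third by letter name: E♭ – G♭ – B♭ – D♭ – F♭.
The bottom of that stack, E♭, is the root (this is E♭ minor seventh flat nine).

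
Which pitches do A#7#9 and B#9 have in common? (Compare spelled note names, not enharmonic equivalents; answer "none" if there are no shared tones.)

A#  C##

A#7#9: A# C## E# G# B##
B#9: B# D## F## A# C##
Common to both → A#, C##.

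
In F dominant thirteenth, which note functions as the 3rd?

F dominant thirteenth is built on F; its 3rd is a major 3rd above the root.
A third above F uses the letter A, and the major 3rd above F is A.

A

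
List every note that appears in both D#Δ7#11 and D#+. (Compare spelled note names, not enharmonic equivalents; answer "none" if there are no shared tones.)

D♯, F𝄪

D#Δ7#11 = D♯, F𝄪, A♯, C𝄪, G𝄪.
D#+ = D♯, F𝄪, A𝄪.
Shared: D♯, F𝄪.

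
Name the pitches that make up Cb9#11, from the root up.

Cb – Eb – Gb – Bbb – Db – F

Root Cb, quality dominant ninth sharp eleven:
- root: Cb
- major 3rd: Eb
- perfect 5th: Gb
- minor 7th: Bbb
- major 9th: Db
- augmented 11th: F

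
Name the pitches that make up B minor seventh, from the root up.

B minor seventh: minor seventh on B.
- root: B
- minor 3rd: D
- perfect 5th: F-sharp
- minor 7th: A

B, D, F-sharp, A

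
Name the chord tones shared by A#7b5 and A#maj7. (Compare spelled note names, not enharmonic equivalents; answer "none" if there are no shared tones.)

A#  C##

A#7b5 = A#, C##, E, G#.
A#maj7 = A#, C##, E#, G##.
Shared: A#, C##.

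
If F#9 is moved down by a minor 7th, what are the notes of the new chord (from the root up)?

G♯ – B♯ – D♯ – F♯ – A♯

A minor 7th down from F♯ is G♯, so the new chord is G♯ dominant ninth.
root → G♯
3rd (major 3rd) → B♯
5th (perfect 5th) → D♯
7th (minor 7th) → F♯
9th (major 9th) → A♯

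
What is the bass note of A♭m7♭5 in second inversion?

A♭m7♭5 in root position is Ab–Cb–Ebb–Gb.
Second inversion places the fifth in the bass, which is Ebb.

Ebb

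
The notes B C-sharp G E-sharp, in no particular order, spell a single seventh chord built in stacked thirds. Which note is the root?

C-sharp

Arranged so that each adjacent pair is a third by letter name: C-sharp – E-sharp – G – B.
The bottom of that stack, C-sharp, is the root (this is C-sharp dominant seventh flat five).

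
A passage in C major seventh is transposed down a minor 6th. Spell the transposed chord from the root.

E, G♯, B, D♯

Transposed root: C → E (minor 6th down). So we spell E major seventh:
Root: E
Major 3rd (3rd): G♯
Perfect 5th (5th): B
Major 7th (7th): D♯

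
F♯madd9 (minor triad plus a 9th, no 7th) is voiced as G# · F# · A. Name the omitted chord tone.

C#

The full F♯madd9 chord is F#, A, C#, G#.
Comparing with the voicing, the perfect 5th (5th) — C# — is absent.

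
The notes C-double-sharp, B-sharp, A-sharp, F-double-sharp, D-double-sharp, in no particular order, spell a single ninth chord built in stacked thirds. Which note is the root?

Stacking in thirds gives B-sharp – D-double-sharp – F-double-sharp – A-sharp – C-double-sharp, so B-sharp is the root — B-sharp dominant ninth.

B-sharp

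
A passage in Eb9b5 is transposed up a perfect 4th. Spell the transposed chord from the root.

A perfect 4th up from E♭ is A♭, so the new chord is A♭ dominant ninth flat five.
Root: A♭
Major 3rd (3rd): C
Diminished 5th (5th): E𝄫
Minor 7th (7th): G♭
Major 9th (9th): B♭

A♭  C  E𝄫  G♭  B♭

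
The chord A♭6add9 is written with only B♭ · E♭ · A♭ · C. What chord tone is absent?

F

A♭6add9 = A♭, C, E♭, F, B♭. The voicing lacks the 6th (major 6th), F.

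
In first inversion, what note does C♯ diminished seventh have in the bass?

E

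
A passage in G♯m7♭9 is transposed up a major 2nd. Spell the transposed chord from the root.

G# up a major 2nd → A#. New chord: A# minor seventh flat nine.
- root: A#
- minor 3rd: C#
- perfect 5th: E#
- minor 7th: G#
- minor 9th: B

A# C# E# G# B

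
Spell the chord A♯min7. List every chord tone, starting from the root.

A#, C#, E#, G#

A♯min7: minor seventh on A#.
A# — root
C# — minor 3rd
E# — perfect 5th
G# — minor 7th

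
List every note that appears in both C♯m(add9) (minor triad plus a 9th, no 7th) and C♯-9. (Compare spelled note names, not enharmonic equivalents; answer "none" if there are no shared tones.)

C# – E – G# – D#

C♯m(add9): C# E G# D#
C♯-9: C# E G# B D#
Common to both → C#, E, G#, D#.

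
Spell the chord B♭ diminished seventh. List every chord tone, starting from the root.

B♭ diminished seventh is a diminished seventh built on Bb.
- root: Bb
- minor 3rd: Db
- diminished 5th: Fb
- diminished 7th: Abb

Bb  Db  Fb  Abb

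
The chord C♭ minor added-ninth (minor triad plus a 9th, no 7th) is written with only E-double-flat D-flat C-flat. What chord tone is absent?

C♭ minor added-ninth = C-flat, E-double-flat, G-flat, D-flat. The voicing lacks the 5th (perfect 5th), G-flat.

G-flat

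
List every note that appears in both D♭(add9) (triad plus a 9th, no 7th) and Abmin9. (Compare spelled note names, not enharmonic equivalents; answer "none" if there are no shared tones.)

Ab – Eb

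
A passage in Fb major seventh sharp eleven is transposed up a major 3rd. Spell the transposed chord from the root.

F-flat up a major 3rd → A-flat. New chord: A-flat major seventh sharp eleven.
Root: A-flat
Major 3rd (3rd): C
Perfect 5th (5th): E-flat
Major 7th (7th): G
Augmented 11th (11th): D

A-flat, C, E-flat, G, D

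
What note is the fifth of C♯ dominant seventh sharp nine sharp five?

C♯ dominant seventh sharp nine sharp five is built on C-sharp; its 5th is an augmented 5th above the root.
A fifth above C uses the letter G, and the augmented 5th above C-sharp is G-double-sharp.

G-double-sharp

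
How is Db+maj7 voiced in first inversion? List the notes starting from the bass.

Db+maj7 = D♭–F–A–C; first inversion → third (F) lowest.

F A C D♭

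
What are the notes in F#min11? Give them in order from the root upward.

F# – A – C# – E – G# – B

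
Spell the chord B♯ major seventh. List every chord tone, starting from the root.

B-sharp, D-double-sharp, F-double-sharp, A-double-sharp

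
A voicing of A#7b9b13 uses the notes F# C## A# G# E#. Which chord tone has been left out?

B

The full A#7b9b13 chord is A#, C##, E#, G#, B, F#.
Comparing with the voicing, the minor 9th (9th) — B — is absent.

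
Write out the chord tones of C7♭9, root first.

C E G Bb Db

Root C, quality dominant seventh flat nine:
- root: C
- major 3rd: E
- perfect 5th: G
- minor 7th: Bb
- minor 9th: Db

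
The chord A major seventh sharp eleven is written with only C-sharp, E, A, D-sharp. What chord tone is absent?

A major seventh sharp eleven = A, C-sharp, E, G-sharp, D-sharp. The voicing lacks the 7th (major 7th), G-sharp.

G-sharp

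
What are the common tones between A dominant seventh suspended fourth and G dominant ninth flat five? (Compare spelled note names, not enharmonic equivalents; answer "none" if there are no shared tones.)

A dominant seventh suspended fourth = A, D, E, G.
G dominant ninth flat five = G, B, D-flat, F, A.
Shared: A, G.

A  G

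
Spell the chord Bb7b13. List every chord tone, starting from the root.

Bb, D, F, Ab, Gb

Bb7b13: dominant seventh flat thirteen on Bb.
Root: Bb
Major 3rd (3rd): D
Perfect 5th (5th): F
Minor 7th (7th): Ab
Minor 13th (13th): Gb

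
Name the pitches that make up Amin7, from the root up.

A  C  E  G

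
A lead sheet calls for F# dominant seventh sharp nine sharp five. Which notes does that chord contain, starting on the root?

F-sharp, A-sharp, C-double-sharp, E, G-double-sharp

F# dominant seventh sharp nine sharp five is a dominant seventh sharp nine sharp five built on F-sharp.
- root: F-sharp
- major 3rd: A-sharp
- augmented 5th: C-double-sharp
- minor 7th: E
- augmented 9th: G-double-sharp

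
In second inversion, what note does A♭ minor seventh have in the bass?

A♭ minor seventh in root position is A-flat–C-flat–E-flat–G-flat.
Second inversion places the fifth in the bass, which is E-flat.

E-flat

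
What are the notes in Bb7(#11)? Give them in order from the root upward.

Root Bb, quality dominant seventh sharp eleven:
Bb — root
D — major 3rd
F — perfect 5th
Ab — minor 7th
E — augmented 11th

Bb, D, F, Ab, E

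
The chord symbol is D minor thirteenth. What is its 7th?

D minor thirteenth is built on D; its 7th is a minor 7th above the root.
A seventh above D uses the letter C, and the minor 7th above D is C.

C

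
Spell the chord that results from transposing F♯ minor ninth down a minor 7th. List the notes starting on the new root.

G# – B – D# – F# – A#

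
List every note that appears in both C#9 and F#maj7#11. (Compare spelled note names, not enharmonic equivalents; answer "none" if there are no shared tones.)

C#9 = C#, E#, G#, B, D#.
F#maj7#11 = F#, A#, C#, E#, B#.
Shared: C#, E#.

C#, E#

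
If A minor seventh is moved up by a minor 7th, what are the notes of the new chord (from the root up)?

G – Bb – D – F

A up a minor 7th → G. New chord: G minor seventh.
- root: G
- minor 3rd: Bb
- perfect 5th: D
- minor 7th: F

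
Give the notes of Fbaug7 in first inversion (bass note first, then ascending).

Ab  C  Ebb  Fb

Fbaug7 = Fb–Ab–C–Ebb; first inversion → third (Ab) lowest.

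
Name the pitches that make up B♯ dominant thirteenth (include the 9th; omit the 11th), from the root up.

Root B#, quality dominant thirteenth:
- root: B#
- major 3rd: D##
- perfect 5th: F##
- minor 7th: A#
- major 9th: C##
- major 13th: G##

B#  D##  F##  A#  C##  G##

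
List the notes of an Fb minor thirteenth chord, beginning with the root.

F♭ – A𝄫 – C♭ – E𝄫 – G♭ – B𝄫 – D♭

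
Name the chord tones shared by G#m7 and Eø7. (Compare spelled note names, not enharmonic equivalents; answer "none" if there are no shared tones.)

none

G#m7 = G#, B, D#, F#.
Eø7 = E, G, Bb, D.
Shared: none.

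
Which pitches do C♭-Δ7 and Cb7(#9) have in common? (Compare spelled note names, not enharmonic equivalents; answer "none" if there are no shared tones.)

C♭-Δ7 = Cb, Ebb, Gb, Bb.
Cb7(#9) = Cb, Eb, Gb, Bbb, D.
Shared: Cb, Gb.

Cb, Gb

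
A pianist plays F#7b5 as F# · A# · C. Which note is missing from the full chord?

E

The full F#7b5 chord is F#, A#, C, E.
Comparing with the voicing, the minor 7th (7th) — E — is absent.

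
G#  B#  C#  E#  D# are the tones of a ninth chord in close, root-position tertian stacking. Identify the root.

C#

Stacking in thirds gives C# – E# – G# – B# – D#, so C# is the root — C# major ninth.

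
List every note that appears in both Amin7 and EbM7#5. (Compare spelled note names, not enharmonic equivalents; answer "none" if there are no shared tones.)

G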